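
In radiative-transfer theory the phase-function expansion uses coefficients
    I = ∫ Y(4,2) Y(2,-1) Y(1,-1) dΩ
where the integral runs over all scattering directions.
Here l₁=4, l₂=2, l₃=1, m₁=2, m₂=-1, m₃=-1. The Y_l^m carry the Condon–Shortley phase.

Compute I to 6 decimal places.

|4−2|≤1≤4+2 violated ⇒ I = 0

0.000000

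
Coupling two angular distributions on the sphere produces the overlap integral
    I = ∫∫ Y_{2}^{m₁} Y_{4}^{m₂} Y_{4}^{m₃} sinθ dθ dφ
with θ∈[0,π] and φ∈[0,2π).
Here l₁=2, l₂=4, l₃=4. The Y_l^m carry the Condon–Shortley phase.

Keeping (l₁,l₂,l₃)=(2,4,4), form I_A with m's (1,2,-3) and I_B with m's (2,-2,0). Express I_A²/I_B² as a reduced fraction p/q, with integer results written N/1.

35/36

Same 2,4,4: normalisation and zero-m 3j drop out of the ratio.
A: Δ: 2! 2! 6! / 11! → 1/13860; sum: t=0:+1/1440 t=1:−1/240 = -1/288; 3j²(2 4 4; 1 2 -3) = Δ·Π!·Σ² = 5/132  (sign +1)
B: Δ: 2! 2! 6! / 11! → 1/13860; sum: t=0:+1/192 = 1/192; 3j²(2 4 4; 2 -2 0) = Δ·Π!·Σ² = 3/77  (sign +1)
I_A²/I_B² = (5/132)/(3/77) = 35/36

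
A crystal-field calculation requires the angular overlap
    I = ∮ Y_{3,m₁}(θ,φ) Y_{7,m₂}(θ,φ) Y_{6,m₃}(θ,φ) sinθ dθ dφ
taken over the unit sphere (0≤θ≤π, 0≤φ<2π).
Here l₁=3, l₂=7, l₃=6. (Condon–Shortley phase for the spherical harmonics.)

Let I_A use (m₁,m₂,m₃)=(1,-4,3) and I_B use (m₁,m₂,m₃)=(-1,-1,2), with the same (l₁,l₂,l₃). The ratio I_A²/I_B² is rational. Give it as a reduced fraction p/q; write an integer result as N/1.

2673/529

Same 3,7,6: normalisation and zero-m 3j drop out of the ratio.
A: Δ: 4! 2! 10! / 17! → 1/2042040; sum: t=0:+1/1451520 t=1:−1/483840 t=2:+1/2903040 = -1/967680; 3j²(3 7 6; 1 -4 3) = Δ·Π!·Σ² = 81/6188  (sign +1)
B: Δ: 4! 2! 10! / 17! → 1/2042040; sum: t=2:+1/138240 t=3:−1/181440 t=4:+1/3870720 = 23/11612160; 3j²(3 7 6; -1 -1 2) = Δ·Π!·Σ² = 529/204204  (sign +1)
I_A²/I_B² = (81/6188)/(529/204204) = 2673/529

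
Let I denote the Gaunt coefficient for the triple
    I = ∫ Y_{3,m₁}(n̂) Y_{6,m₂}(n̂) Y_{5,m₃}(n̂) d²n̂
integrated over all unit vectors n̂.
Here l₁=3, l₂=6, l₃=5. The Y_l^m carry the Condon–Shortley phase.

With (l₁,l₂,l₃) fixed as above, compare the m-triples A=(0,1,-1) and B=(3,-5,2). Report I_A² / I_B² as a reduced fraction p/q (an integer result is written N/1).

35/66

Same 3,6,5: normalisation and zero-m 3j drop out of the ratio.
A: Δ: 4! 2! 8! / 15! → 1/675675; sum: t=1:−1/17280 t=2:+1/2880 t=3:−1/6912 = 1/6912; 3j²(3 6 5; 0 1 -1) = Δ·Π!·Σ² = 5/429  (sign +1)
B: Δ: 4! 2! 8! / 15! → 1/675675; sum: t=0:+1/241920 = 1/241920; 3j²(3 6 5; 3 -5 2) = Δ·Π!·Σ² = 2/91  (sign -1)
I_A²/I_B² = (5/429)/(2/91) = 35/66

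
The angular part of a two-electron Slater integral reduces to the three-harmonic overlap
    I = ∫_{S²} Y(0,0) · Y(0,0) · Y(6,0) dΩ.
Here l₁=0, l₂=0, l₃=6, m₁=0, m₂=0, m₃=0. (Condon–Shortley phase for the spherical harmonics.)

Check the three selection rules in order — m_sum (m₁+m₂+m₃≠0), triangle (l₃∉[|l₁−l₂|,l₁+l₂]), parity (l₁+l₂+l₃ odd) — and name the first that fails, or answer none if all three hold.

triangle

m₁+m₂+m₃ = 0 + 0 + 0 = 0  ✓
triangle: |0−0|=0 ≤ l₃=6 ≤ 0+0=0  ✗
parity: l₁+l₂+l₃ = 6 is even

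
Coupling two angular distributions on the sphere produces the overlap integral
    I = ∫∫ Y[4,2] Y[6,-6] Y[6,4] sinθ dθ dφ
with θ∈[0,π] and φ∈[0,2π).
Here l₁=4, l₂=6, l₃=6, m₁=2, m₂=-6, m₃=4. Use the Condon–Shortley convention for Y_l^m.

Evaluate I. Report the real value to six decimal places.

m-sum 0 ✓  L=16 even ✓  2≤6≤10 ✓
Π(2lᵢ+1) = 9×13×13 = 1521
triangle coeff Δ(4,6,6) = 1/15315300
Σ_t [0,4]: t=0:+1/829440 t=1:−1/25920 t=2:+1/9216 t=3:−1/25920 t=4:+1/829440 = 7/207360
(3j)²=28/2431 [(4 6 6; 0 0 0)], sign=+1
Σ_t [0,0]: t=0:+1/3870720 = 1/3870720
(3j)²=135/6188 [(4 6 6; 2 -6 4)], sign=+1
⇒ 4πI² = 1215/3179
I = (+1)√(1215/3179/(4π)) = 0.17439657

0.174397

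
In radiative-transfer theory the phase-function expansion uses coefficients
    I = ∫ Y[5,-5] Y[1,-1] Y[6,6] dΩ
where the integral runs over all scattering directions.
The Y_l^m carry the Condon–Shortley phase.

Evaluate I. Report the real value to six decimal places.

0.331940

Rules hold: Σm=0, L=12 even, 4≤6≤6.
N = 11·3·13 = 429
Δ = 0!·10!·2!/13! = 1/858
Racah Σ t=0..0: t=0:+1/14400 = 1/14400
⇒ 3j(5 1 6; 0 0 0)² = 6/143, sgn +1
Racah Σ t=0..0: t=0:+1/7257600 = 1/7257600
⇒ 3j(5 1 6; -5 -1 6)² = 1/13, sgn +1
4πI² = N·(3j₀)²·(3jₘ)² = 18/13
I = +1·√(1.38462/4π) = 0.33194004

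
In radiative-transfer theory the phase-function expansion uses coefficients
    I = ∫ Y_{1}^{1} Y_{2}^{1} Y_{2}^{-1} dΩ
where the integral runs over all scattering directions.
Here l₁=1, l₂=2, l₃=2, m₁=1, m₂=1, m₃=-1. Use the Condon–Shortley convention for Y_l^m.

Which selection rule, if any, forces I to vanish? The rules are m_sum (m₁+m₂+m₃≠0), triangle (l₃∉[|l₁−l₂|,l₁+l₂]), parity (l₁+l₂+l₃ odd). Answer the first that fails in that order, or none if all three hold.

Σmᵢ = 1  ✗
l₃∈[|l₁−l₂|,l₁+l₂]=[1,3], have l₃=2
Σlᵢ = 5 ⇒ odd

m_sum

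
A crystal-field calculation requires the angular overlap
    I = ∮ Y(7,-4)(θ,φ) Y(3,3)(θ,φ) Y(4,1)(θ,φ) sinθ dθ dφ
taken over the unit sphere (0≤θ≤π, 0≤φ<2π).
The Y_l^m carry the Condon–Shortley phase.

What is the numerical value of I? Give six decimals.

0.144828

Rules hold: Σm=0, L=14 even, 4≤4≤10.
N = 15·7·9 = 945
Δ = 6!·8!·0!/15! = 1/45045
Racah Σ t=3..3: t=3:−1/20736 = -1/20736
⇒ 3j(7 3 4; 0 0 0)² = 35/1287, sgn -1
Racah Σ t=6..6: t=6:+1/518400 = 1/518400
⇒ 3j(7 3 4; -4 3 1)² = 2/195, sgn -1
4πI² = N·(3j₀)²·(3jₘ)² = 490/1859
I = +1·√(0.263583/4π) = 0.14482829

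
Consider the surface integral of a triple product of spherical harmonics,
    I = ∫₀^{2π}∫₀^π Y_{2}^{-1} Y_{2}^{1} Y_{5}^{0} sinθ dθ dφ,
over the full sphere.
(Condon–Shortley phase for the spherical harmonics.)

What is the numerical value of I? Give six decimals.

0.000000

|2−2|≤5≤2+2 violated ⇒ I = 0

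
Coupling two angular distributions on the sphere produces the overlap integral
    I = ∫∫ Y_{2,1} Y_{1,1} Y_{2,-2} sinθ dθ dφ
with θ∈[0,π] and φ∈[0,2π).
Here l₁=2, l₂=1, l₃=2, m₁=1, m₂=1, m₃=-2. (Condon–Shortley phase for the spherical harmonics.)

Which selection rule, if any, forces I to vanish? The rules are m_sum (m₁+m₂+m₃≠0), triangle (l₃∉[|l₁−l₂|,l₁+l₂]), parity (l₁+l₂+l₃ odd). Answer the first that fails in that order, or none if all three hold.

Σmᵢ = 0  ✓
l₃∈[|l₁−l₂|,l₁+l₂]=[1,3], have l₃=2  ✓
Σlᵢ = 5 ⇒ odd  ✗

parity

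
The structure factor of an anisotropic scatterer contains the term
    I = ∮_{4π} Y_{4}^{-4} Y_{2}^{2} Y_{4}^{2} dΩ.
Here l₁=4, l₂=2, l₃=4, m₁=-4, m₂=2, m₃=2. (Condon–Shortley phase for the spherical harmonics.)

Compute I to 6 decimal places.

m-sum 0 ✓  L=10 even ✓  2≤4≤6 ✓
Π(2lᵢ+1) = 9×5×9 = 405
triangle coeff Δ(4,2,4) = 1/13860
Σ_t [0,2]: t=0:+1/192 t=1:−1/36 t=2:+1/192 = -5/288
(3j)²=20/693 [(4 2 4; 0 0 0)], sign=-1
Σ_t [2,2]: t=2:+1/2880 = 1/2880
(3j)²=2/165 [(4 2 4; -4 2 2)], sign=+1
⇒ 4πI² = 120/847
I = (-1)√(120/847/(4π)) = -0.10618031

-0.106180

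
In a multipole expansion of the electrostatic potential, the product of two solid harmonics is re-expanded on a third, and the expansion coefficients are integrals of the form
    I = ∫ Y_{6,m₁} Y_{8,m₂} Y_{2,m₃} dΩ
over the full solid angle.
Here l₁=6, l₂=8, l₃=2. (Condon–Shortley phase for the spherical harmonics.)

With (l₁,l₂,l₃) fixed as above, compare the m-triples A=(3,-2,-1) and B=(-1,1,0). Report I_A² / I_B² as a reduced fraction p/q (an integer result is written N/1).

50/189

Same 6,8,2: normalisation and zero-m 3j drop out of the ratio.
A: Δ: 12! 0! 4! / 17! → 1/30940; sum: t=3:−1/13063680 = -1/13063680; 3j²(6 8 2; 3 -2 -1) = Δ·Π!·Σ² = 10/1547  (sign +1)
B: Δ: 12! 0! 4! / 17! → 1/30940; sum: t=7:−1/2419200 = -1/2419200; 3j²(6 8 2; -1 1 0) = Δ·Π!·Σ² = 27/1105  (sign -1)
I_A²/I_B² = (10/1547)/(27/1105) = 50/189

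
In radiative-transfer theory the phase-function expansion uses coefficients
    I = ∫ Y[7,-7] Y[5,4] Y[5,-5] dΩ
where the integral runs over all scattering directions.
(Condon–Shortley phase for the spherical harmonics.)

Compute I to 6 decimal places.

m-sum = -7 + 4 − 5 = -8 ≠ 0 ⇒ I = 0

0.000000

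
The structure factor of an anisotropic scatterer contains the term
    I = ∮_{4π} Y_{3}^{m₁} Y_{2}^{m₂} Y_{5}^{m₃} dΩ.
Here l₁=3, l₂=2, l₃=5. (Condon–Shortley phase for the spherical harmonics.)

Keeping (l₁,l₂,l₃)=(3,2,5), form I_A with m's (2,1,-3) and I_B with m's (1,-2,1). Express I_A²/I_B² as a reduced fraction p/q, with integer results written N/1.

112/15

Same 3,2,5: normalisation and zero-m 3j drop out of the ratio.
A: Δ: 0! 6! 4! / 11! → 1/2310; sum: t=0:+1/720 = 1/720; 3j²(3 2 5; 2 1 -3) = Δ·Π!·Σ² = 8/165  (sign +1)
B: Δ: 0! 6! 4! / 11! → 1/2310; sum: t=0:+1/1152 = 1/1152; 3j²(3 2 5; 1 -2 1) = Δ·Π!·Σ² = 1/154  (sign +1)
I_A²/I_B² = (8/165)/(1/154) = 112/15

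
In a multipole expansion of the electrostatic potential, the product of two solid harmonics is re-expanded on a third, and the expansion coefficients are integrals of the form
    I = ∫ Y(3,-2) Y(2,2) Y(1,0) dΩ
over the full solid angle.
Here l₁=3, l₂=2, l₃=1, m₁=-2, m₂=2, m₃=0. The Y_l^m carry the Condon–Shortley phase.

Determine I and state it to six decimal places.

Rules hold: Σm=0, L=6 even, 1≤1≤5.
N = 7·5·3 = 105
Δ = 4!·2!·0!/7! = 1/105
Racah Σ t=2..2: t=2:+1/4 = 1/4
⇒ 3j(3 2 1; 0 0 0)² = 3/35, sgn -1
Racah Σ t=4..4: t=4:+1/24 = 1/24
⇒ 3j(3 2 1; -2 2 0)² = 1/21, sgn -1
4πI² = N·(3j₀)²·(3jₘ)² = 3/7
I = +1·√(0.428571/4π) = 0.18467439

0.184674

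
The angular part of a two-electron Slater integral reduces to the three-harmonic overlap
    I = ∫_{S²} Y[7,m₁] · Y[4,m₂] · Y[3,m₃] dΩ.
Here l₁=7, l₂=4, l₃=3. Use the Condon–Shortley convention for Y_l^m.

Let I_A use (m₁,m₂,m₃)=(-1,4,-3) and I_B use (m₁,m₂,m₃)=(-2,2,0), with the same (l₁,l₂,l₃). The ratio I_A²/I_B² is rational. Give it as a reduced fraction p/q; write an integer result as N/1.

1/840

Shared (l₁,l₂,l₃)=(7,4,3): N and (l;000)² cancel in I_A²/I_B².
A: Δ = 8!·6!·0!/15! = 1/45045; Racah Σ t=8..8: t=8:+1/29030400 = 1/29030400; ⇒ 3j(7 4 3; -1 4 -3)² = 1/45045, sgn +1
B: Δ = 8!·6!·0!/15! = 1/45045; Racah Σ t=6..6: t=6:+1/51840 = 1/51840; ⇒ 3j(7 4 3; -2 2 0)² = 8/429, sgn -1
I_A²/I_B² = (1/45045)/(8/429) = 1/840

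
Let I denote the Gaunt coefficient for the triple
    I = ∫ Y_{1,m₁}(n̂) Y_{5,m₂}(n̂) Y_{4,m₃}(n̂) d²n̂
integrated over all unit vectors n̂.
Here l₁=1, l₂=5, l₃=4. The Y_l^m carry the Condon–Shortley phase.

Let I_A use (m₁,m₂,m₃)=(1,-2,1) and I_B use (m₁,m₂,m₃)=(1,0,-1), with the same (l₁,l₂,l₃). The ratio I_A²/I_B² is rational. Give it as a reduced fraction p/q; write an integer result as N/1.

21/10

Same 1,5,4: normalisation and zero-m 3j drop out of the ratio.
A: Δ: 2! 0! 8! / 11! → 1/495; sum: t=0:+1/1440 = 1/1440; 3j²(1 5 4; 1 -2 1) = Δ·Π!·Σ² = 7/165  (sign -1)
B: Δ: 2! 0! 8! / 11! → 1/495; sum: t=0:+1/1440 = 1/1440; 3j²(1 5 4; 1 0 -1) = Δ·Π!·Σ² = 2/99  (sign -1)
I_A²/I_B² = (7/165)/(2/99) = 21/10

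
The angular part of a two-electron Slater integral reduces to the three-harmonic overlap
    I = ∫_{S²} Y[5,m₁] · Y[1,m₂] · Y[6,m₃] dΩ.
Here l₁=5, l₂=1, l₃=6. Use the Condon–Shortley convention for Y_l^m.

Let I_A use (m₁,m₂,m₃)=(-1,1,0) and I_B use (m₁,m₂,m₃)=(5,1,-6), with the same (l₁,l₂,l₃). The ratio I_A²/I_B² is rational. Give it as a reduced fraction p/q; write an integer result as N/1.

5/22

l's match ⇒ only the (l;m) 3-j factors differ between A and B.
A: triangle coeff Δ(5,1,6) = 1/858; Σ_t [0,0]: t=0:+1/34560 = 1/34560; (3j)²=5/286 [(5 1 6; -1 1 0)], sign=+1
B: triangle coeff Δ(5,1,6) = 1/858; Σ_t [0,0]: t=0:+1/7257600 = 1/7257600; (3j)²=1/13 [(5 1 6; 5 1 -6)], sign=+1
I_A²/I_B² = (5/286)/(1/13) = 5/22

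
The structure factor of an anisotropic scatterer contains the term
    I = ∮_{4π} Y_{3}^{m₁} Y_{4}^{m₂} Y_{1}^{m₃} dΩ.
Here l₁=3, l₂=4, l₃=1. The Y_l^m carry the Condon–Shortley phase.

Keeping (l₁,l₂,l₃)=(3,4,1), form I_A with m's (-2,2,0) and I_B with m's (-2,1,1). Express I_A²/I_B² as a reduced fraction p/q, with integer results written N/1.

4/1

Same 3,4,1: normalisation and zero-m 3j drop out of the ratio.
A: Δ: 6! 0! 2! / 9! → 1/252; sum: t=5:−1/120 = -1/120; 3j²(3 4 1; -2 2 0) = Δ·Π!·Σ² = 1/21  (sign +1)
B: Δ: 6! 0! 2! / 9! → 1/252; sum: t=5:−1/240 = -1/240; 3j²(3 4 1; -2 1 1) = Δ·Π!·Σ² = 1/84  (sign -1)
I_A²/I_B² = (1/21)/(1/84) = 4/1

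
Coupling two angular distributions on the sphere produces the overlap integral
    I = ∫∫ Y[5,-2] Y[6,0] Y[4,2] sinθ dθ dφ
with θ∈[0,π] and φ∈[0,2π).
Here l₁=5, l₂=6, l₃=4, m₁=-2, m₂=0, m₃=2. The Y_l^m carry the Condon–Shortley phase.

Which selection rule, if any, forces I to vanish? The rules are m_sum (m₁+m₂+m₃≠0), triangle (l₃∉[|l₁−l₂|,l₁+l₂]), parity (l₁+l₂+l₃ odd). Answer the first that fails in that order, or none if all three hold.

parity

Σmᵢ = 0  ✓
l₃∈[|l₁−l₂|,l₁+l₂]=[1,11], have l₃=4  ✓
Σlᵢ = 15 ⇒ odd  ✗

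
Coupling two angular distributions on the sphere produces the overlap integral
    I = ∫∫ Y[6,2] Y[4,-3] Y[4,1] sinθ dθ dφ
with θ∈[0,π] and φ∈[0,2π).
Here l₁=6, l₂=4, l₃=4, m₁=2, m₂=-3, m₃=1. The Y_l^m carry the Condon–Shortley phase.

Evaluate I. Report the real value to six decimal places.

m-sum 0 ✓  L=14 even ✓  2≤4≤10 ✓
Π(2lᵢ+1) = 13×9×9 = 1053
triangle coeff Δ(6,4,4) = 1/1261260
Σ_t [2,4]: t=2:+1/4608 t=3:−1/1296 t=4:+1/4608 = -7/20736
(3j)²=20/1287 [(6 4 4; 0 0 0)], sign=-1
Σ_t [0,1]: t=0:+1/34560 t=1:−1/8640 = -1/11520
(3j)²=3/143 [(6 4 4; 2 -3 1)], sign=+1
⇒ 4πI² = 540/1573
I = (-1)√(540/1573/(4π)) = -0.16528277

-0.165283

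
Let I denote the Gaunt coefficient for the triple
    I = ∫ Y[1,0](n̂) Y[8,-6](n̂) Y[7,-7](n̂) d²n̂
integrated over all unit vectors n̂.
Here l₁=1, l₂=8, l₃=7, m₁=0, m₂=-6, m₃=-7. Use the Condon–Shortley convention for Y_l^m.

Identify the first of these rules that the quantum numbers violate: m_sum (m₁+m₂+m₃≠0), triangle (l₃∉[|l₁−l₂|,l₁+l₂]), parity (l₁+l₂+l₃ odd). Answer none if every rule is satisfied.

m_sum

m₁+m₂+m₃ = 0 − 6 − 7 = -13  ✗
triangle: |1−8|=7 ≤ l₃=7 ≤ 1+8=9
parity: l₁+l₂+l₃ = 16 is even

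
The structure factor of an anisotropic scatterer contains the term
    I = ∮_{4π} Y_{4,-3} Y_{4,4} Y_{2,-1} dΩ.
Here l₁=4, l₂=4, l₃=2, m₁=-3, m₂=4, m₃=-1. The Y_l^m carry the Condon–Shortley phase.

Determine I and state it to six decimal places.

m-sum 0 ✓  L=10 even ✓  0≤2≤8 ✓
Π(2lᵢ+1) = 9×9×5 = 405
triangle coeff Δ(4,4,2) = 1/13860
Σ_t [2,4]: t=2:+1/192 t=3:−1/36 t=4:+1/192 = -5/288
(3j)²=20/693 [(4 4 2; 0 0 0)], sign=-1
Σ_t [6,6]: t=6:+1/1440 = 1/1440
(3j)²=7/165 [(4 4 2; -3 4 -1)], sign=-1
⇒ 4πI² = 60/121
I = (+1)√(60/121/(4π)) = 0.19864517

0.198645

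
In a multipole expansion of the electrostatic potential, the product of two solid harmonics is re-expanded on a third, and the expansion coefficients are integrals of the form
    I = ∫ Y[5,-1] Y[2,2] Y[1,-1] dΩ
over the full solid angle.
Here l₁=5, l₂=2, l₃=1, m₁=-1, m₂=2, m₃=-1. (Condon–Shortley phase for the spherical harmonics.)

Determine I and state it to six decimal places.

0.000000

l₃=1 ∉ [3,7] — triangle fails ⇒ I = 0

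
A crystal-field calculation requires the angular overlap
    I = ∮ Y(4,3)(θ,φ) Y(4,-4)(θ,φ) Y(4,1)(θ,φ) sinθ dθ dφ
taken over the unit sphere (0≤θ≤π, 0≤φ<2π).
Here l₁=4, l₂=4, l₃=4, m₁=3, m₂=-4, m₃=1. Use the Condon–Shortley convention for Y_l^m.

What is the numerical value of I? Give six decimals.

m-sum 0 ✓  L=12 even ✓  0≤4≤8 ✓
Π(2lᵢ+1) = 9×9×9 = 729
triangle coeff Δ(4,4,4) = 1/450450
Σ_t [0,4]: t=0:+1/13824 t=1:−1/216 t=2:+1/64 t=3:−1/216 t=4:+1/13824 = 5/768
(3j)²=18/1001 [(4 4 4; 0 0 0)], sign=+1
Σ_t [0,0]: t=0:+1/3456 = 1/3456
(3j)²=35/1287 [(4 4 4; 3 -4 1)], sign=-1
⇒ 4πI² = 7290/20449
I = (-1)√(7290/20449/(4π)) = -0.16843130

-0.168431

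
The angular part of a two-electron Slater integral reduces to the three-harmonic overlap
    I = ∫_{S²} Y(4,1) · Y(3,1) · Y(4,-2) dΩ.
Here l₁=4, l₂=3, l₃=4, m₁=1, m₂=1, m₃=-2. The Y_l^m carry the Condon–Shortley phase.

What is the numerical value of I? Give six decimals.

0.000000

Σlᵢ=11 odd — θ-integrand is odd under cosθ→−cosθ; I=0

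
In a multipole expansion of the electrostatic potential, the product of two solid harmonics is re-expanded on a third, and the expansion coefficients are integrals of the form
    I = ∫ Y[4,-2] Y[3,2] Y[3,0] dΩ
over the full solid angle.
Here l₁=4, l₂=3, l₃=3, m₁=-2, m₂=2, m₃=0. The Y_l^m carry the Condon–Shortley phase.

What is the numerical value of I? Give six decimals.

-0.044418

Rules hold: Σm=0, L=10 even, 1≤3≤7.
N = 9·7·7 = 441
Δ = 4!·4!·2!/11! = 1/34650
Racah Σ t=1..3: t=1:−1/72 t=2:+1/16 t=3:−1/72 = 5/144
⇒ 3j(4 3 3; 0 0 0)² = 2/77, sgn -1
Racah Σ t=3..4: t=3:−1/72 t=4:+1/96 = -1/288
⇒ 3j(4 3 3; -2 2 0)² = 1/462, sgn +1
4πI² = N·(3j₀)²·(3jₘ)² = 3/121
I = -1·√(0.0247934/4π) = -0.04441841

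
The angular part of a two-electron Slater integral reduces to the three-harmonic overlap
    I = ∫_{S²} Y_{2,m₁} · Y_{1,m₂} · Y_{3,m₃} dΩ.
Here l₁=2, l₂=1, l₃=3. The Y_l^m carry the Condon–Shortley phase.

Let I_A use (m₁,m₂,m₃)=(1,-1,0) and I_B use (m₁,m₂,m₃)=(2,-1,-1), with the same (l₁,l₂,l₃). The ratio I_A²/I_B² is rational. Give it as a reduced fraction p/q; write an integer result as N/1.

Same 2,1,3: normalisation and zero-m 3j drop out of the ratio.
A: Δ: 0! 4! 2! / 7! → 1/105; sum: t=0:+1/12 = 1/12; 3j²(2 1 3; 1 -1 0) = Δ·Π!·Σ² = 1/35  (sign -1)
B: Δ: 0! 4! 2! / 7! → 1/105; sum: t=0:+1/48 = 1/48; 3j²(2 1 3; 2 -1 -1) = Δ·Π!·Σ² = 1/105  (sign +1)
I_A²/I_B² = (1/35)/(1/105) = 3/1

3/1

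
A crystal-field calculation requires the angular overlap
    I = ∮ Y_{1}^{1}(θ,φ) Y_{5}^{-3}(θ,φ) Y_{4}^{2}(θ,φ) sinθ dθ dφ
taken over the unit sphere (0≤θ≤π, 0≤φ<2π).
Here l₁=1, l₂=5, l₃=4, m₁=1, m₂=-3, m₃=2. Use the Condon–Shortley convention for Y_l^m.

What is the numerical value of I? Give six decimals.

m-sum 0 ✓  L=10 even ✓  4≤4≤6 ✓
Π(2lᵢ+1) = 3×11×9 = 297
triangle coeff Δ(1,5,4) = 1/495
Σ_t [1,1]: t=1:−1/576 = -1/576
(3j)²=5/99 [(1 5 4; 0 0 0)], sign=-1
Σ_t [0,0]: t=0:+1/2880 = 1/2880
(3j)²=28/495 [(1 5 4; 1 -3 2)], sign=+1
⇒ 4πI² = 28/33
I = (-1)√(28/33/(4π)) = -0.25984664

-0.259847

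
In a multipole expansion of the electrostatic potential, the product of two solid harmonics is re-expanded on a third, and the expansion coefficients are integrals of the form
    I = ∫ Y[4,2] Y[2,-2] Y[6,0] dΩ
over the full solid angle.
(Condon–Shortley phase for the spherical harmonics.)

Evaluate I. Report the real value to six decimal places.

Checks pass: Σm=0; 12 even; l₃=6∈[2,6].
(2·4+1)(2·2+1)(2·6+1) = 585
Δ: 0! 8! 4! / 13! → 1/6435
sum: t=0:+1/2304 = 1/2304
3j²(4 2 6; 0 0 0) = Δ·Π!·Σ² = 5/143  (sign +1)
sum: t=0:+1/34560 = 1/34560
3j²(4 2 6; 2 -2 0) = Δ·Π!·Σ² = 1/429  (sign +1)
combine: 4πI² = 585·5/143·1/429 = 75/1573
take √, sign +1: I = 0.06159725

0.061597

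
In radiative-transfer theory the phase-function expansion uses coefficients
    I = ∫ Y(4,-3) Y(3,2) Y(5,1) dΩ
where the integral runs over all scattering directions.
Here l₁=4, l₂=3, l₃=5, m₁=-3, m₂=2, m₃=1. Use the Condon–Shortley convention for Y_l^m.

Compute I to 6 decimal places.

0.160929

Checks pass: Σm=0; 12 even; l₃=5∈[1,7].
(2·4+1)(2·3+1)(2·5+1) = 693
Δ: 2! 6! 4! / 13! → 1/180180
sum: t=0:+1/576 t=1:−1/144 t=2:+1/576 = -1/288
3j²(4 3 5; 0 0 0) = Δ·Π!·Σ² = 20/1001  (sign +1)
sum: t=1:−1/17280 t=2:+1/1440 = 11/17280
3j²(4 3 5; -3 2 1) = Δ·Π!·Σ² = 11/468  (sign +1)
combine: 4πI² = 693·20/1001·11/468 = 55/169
take √, sign +1: I = 0.16092854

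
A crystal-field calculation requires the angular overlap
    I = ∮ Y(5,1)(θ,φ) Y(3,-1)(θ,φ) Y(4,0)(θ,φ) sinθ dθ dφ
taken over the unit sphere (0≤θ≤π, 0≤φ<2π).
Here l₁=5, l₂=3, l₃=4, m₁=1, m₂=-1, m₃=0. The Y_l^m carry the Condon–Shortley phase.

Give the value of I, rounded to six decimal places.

-0.086020

Checks pass: Σm=0; 12 even; l₃=4∈[2,8].
(2·5+1)(2·3+1)(2·4+1) = 693
Δ: 4! 6! 2! / 13! → 1/180180
sum: t=1:−1/576 t=2:+1/144 t=3:−1/576 = 1/288
3j²(5 3 4; 0 0 0) = Δ·Π!·Σ² = 20/1001  (sign +1)
sum: t=0:+1/2304 t=1:−1/216 t=2:+1/384 = -11/6912
3j²(5 3 4; 1 -1 0) = Δ·Π!·Σ² = 11/1638  (sign -1)
combine: 4πI² = 693·20/1001·11/1638 = 110/1183
take √, sign -1: I = -0.08601992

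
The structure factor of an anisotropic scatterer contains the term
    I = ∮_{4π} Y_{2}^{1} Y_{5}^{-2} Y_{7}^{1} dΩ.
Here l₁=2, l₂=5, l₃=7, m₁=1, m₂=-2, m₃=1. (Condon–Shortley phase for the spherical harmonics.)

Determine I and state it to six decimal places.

m-sum 0 ✓  L=14 even ✓  3≤7≤7 ✓
Π(2lᵢ+1) = 5×11×15 = 825
triangle coeff Δ(2,5,7) = 1/15015
Σ_t [0,0]: t=0:+1/57600 = 1/57600
(3j)²=21/715 [(2 5 7; 0 0 0)], sign=-1
Σ_t [0,0]: t=0:+1/181440 = 1/181440
(3j)²=32/3003 [(2 5 7; 1 -2 1)], sign=+1
⇒ 4πI² = 480/1859
I = (-1)√(480/1859/(4π)) = -0.14334284

-0.143343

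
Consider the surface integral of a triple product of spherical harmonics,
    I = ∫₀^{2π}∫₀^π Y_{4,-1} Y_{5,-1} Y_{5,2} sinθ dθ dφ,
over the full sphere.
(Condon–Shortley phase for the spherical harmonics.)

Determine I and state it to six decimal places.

Checks pass: Σm=0; 14 even; l₃=5∈[1,9].
(2·4+1)(2·5+1)(2·5+1) = 1089
Δ: 4! 4! 6! / 15! → 1/3153150
sum: t=0:+1/69120 t=1:−1/1728 t=2:+1/576 t=3:−1/1728 t=4:+1/69120 = 7/11520
3j²(4 5 5; 0 0 0) = Δ·Π!·Σ² = 2/143  (sign -1)
sum: t=1:−1/5184 t=2:+1/1152 t=3:−1/2880 t=4:+1/103680 = 7/20736
3j²(4 5 5; -1 -1 2) = Δ·Π!·Σ² = 35/2574  (sign -1)
combine: 4πI² = 1089·2/143·35/2574 = 35/169
take √, sign +1: I = 0.12837656

0.128377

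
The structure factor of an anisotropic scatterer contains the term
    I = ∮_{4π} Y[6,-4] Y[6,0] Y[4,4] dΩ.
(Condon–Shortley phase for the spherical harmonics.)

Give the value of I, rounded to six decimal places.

Checks pass: Σm=0; 16 even; l₃=4∈[0,12].
(2·6+1)(2·6+1)(2·4+1) = 1521
Δ: 8! 4! 4! / 17! → 1/15315300
sum: t=2:+1/829440 t=3:−1/25920 t=4:+1/9216 t=5:−1/25920 t=6:+1/829440 = 7/207360
3j²(6 6 4; 0 0 0) = Δ·Π!·Σ² = 28/2431  (sign +1)
sum: t=6:+1/829440 = 1/829440
3j²(6 6 4; -4 0 4) = Δ·Π!·Σ² = 35/2431  (sign +1)
combine: 4πI² = 1521·28/2431·35/2431 = 8820/34969
take √, sign +1: I = 0.14167322

0.141673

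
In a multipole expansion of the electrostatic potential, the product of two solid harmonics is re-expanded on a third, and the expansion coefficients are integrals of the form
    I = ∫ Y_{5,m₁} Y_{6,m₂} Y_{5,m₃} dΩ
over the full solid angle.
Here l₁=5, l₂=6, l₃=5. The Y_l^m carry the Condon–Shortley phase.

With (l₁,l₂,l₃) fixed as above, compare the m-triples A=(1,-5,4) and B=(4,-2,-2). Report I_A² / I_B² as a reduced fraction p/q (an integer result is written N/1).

l's match ⇒ only the (l;m) 3-j factors differ between A and B.
A: triangle coeff Δ(5,6,5) = 1/28588560; Σ_t [0,1]: t=0:+1/2073600 t=1:−1/518400 = -1/691200; (3j)²=81/4420 [(5 6 5; 1 -5 4)], sign=+1
B: triangle coeff Δ(5,6,5) = 1/28588560; Σ_t [0,1]: t=0:+1/207360 t=1:−1/103680 = -1/207360; (3j)²=21/2431 [(5 6 5; 4 -2 -2)], sign=+1
I_A²/I_B² = (81/4420)/(21/2431) = 297/140

297/140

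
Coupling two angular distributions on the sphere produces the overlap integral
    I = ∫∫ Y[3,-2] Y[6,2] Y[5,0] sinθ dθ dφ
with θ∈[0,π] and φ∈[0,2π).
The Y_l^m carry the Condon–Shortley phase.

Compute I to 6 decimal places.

-0.077843

Checks pass: Σm=0; 14 even; l₃=5∈[3,9].
(2·3+1)(2·6+1)(2·5+1) = 1001
Δ: 4! 2! 8! / 15! → 1/675675
sum: t=1:−1/8640 t=2:+1/2304 t=3:−1/8640 = 7/34560
3j²(3 6 5; 0 0 0) = Δ·Π!·Σ² = 7/429  (sign -1)
sum: t=3:−1/8640 t=4:+1/13824 = -1/23040
3j²(3 6 5; -2 2 0) = Δ·Π!·Σ² = 2/429  (sign +1)
combine: 4πI² = 1001·7/429·2/429 = 98/1287
take √, sign -1: I = -0.07784287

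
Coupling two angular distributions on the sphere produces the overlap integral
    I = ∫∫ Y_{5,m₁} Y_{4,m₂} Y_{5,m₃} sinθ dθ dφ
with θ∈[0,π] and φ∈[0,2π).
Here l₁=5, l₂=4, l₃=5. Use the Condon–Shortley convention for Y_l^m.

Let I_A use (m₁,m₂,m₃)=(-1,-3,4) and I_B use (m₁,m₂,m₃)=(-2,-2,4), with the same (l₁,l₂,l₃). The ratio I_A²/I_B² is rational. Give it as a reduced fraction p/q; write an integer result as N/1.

l's match ⇒ only the (l;m) 3-j factors differ between A and B.
A: triangle coeff Δ(5,4,5) = 1/3153150; Σ_t [0,1]: t=0:+1/103680 t=1:−1/17280 = -1/20736; (3j)²=10/429 [(5 4 5; -1 -3 4)], sign=+1
B: triangle coeff Δ(5,4,5) = 1/3153150; Σ_t [1,2]: t=1:−1/25920 t=2:+1/11520 = 1/20736; (3j)²=5/429 [(5 4 5; -2 -2 4)], sign=-1
I_A²/I_B² = (10/429)/(5/429) = 2/1

2/1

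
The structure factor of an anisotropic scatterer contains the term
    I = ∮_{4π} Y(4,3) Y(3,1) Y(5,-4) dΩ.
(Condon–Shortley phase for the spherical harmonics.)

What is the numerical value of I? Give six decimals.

Rules hold: Σm=0, L=12 even, 1≤5≤7.
N = 9·7·11 = 693
Δ = 2!·6!·4!/13! = 1/180180
Racah Σ t=0..2: t=0:+1/576 t=1:−1/144 t=2:+1/576 = -1/288
⇒ 3j(4 3 5; 0 0 0)² = 20/1001, sgn +1
Racah Σ t=0..1: t=0:+1/5760 t=1:−1/4320 = -1/17280
⇒ 3j(4 3 5; 3 1 -4)² = 7/4290, sgn +1
4πI² = N·(3j₀)²·(3jₘ)² = 42/1859
I = +1·√(0.0225928/4π) = 0.04240138

0.042401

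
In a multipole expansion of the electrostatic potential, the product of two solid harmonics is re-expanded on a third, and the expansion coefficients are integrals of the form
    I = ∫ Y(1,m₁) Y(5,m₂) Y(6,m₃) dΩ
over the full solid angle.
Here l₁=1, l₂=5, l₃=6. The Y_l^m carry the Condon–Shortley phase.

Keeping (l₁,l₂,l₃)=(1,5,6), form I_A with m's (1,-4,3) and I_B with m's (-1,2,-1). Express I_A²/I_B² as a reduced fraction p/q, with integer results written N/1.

3/10

l's match ⇒ only the (l;m) 3-j factors differ between A and B.
A: triangle coeff Δ(1,5,6) = 1/858; Σ_t [0,0]: t=0:+1/725760 = 1/725760; (3j)²=1/286 [(1 5 6; 1 -4 3)], sign=-1
B: triangle coeff Δ(1,5,6) = 1/858; Σ_t [0,0]: t=0:+1/60480 = 1/60480; (3j)²=5/429 [(1 5 6; -1 2 -1)], sign=-1
I_A²/I_B² = (1/286)/(5/429) = 3/10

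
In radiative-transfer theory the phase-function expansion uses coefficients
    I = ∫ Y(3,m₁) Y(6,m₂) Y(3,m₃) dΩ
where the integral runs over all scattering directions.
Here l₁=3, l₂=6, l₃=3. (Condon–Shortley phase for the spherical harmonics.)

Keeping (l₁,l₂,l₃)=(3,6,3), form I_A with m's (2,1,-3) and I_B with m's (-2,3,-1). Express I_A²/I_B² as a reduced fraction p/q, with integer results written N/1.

l's match ⇒ only the (l;m) 3-j factors differ between A and B.
A: triangle coeff Δ(3,6,3) = 1/12012; Σ_t [1,1]: t=1:−1/86400 = -1/86400; (3j)²=1/1716 [(3 6 3; 2 1 -3)], sign=-1
B: triangle coeff Δ(3,6,3) = 1/12012; Σ_t [5,5]: t=5:−1/5760 = -1/5760; (3j)²=9/286 [(3 6 3; -2 3 -1)], sign=-1
I_A²/I_B² = (1/1716)/(9/286) = 1/54

1/54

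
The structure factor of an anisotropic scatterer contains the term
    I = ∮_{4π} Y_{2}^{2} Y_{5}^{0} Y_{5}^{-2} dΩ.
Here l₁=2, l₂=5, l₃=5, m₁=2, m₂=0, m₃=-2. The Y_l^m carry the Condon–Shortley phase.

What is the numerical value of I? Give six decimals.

Rules hold: Σm=0, L=12 even, 3≤5≤7.
N = 5·11·11 = 605
Δ = 2!·2!·8!/13! = 1/38610
Racah Σ t=0..2: t=0:+1/2880 t=1:−1/576 t=2:+1/2880 = -1/960
⇒ 3j(2 5 5; 0 0 0)² = 10/429, sgn +1
Racah Σ t=0..0: t=0:+1/2880 = 1/2880
⇒ 3j(2 5 5; 2 0 -2)² = 14/429, sgn -1
4πI² = N·(3j₀)²·(3jₘ)² = 700/1521
I = -1·√(0.460224/4π) = -0.19137248

-0.191372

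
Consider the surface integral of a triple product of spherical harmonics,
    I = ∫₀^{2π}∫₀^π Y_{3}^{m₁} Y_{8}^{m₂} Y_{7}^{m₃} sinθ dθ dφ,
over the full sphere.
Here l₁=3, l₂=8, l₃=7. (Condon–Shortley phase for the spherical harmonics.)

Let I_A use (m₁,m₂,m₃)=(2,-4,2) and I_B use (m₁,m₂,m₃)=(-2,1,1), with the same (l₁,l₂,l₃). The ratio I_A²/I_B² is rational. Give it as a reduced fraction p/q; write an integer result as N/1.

l's match ⇒ only the (l;m) 3-j factors differ between A and B.
A: triangle coeff Δ(3,8,7) = 1/5290740; Σ_t [0,1]: t=0:+1/23224320 t=1:−1/26127360 = 1/209018880; (3j)²=275/1058148 [(3 8 7; 2 -4 2)], sign=-1
B: triangle coeff Δ(3,8,7) = 1/5290740; Σ_t [3,4]: t=3:−1/6220800 t=4:+1/14515200 = -1/10886400; (3j)²=128/12597 [(3 8 7; -2 1 1)], sign=-1
I_A²/I_B² = (275/1058148)/(128/12597) = 275/10752

275/10752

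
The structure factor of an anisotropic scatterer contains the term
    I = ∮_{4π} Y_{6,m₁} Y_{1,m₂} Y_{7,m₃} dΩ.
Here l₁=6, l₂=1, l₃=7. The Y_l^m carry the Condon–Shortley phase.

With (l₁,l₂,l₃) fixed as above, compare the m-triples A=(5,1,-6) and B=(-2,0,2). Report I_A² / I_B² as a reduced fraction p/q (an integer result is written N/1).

26/15

l's match ⇒ only the (l;m) 3-j factors differ between A and B.
A: triangle coeff Δ(6,1,7) = 1/1365; Σ_t [0,0]: t=0:+1/79833600 = 1/79833600; (3j)²=2/35 [(6 1 7; 5 1 -6)], sign=-1
B: triangle coeff Δ(6,1,7) = 1/1365; Σ_t [0,0]: t=0:+1/967680 = 1/967680; (3j)²=3/91 [(6 1 7; -2 0 2)], sign=-1
I_A²/I_B² = (2/35)/(3/91) = 26/15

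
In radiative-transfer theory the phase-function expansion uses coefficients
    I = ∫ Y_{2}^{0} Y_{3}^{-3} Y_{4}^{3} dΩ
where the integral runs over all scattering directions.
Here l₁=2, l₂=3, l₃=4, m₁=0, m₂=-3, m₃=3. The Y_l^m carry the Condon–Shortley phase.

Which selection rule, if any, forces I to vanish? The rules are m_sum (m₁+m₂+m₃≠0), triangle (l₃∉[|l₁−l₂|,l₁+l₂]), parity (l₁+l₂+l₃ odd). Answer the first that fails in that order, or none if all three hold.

parity

azimuthal sum: 0 − 3 + 3 = 0  ✓
1 ≤ 4 ≤ 5 (triangle on l)  ✓
L = 2 + 3 + 4 = 9 (odd)  ✗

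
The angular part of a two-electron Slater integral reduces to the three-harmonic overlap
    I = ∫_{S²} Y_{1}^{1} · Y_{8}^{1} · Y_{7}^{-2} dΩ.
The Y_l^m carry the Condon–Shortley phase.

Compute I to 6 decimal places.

Rules hold: Σm=0, L=16 even, 7≤7≤9.
N = 3·17·15 = 765
Δ = 2!·0!·14!/17! = 1/2040
Racah Σ t=1..1: t=1:−1/25401600 = -1/25401600
⇒ 3j(1 8 7; 0 0 0)² = 8/255, sgn +1
Racah Σ t=0..0: t=0:+1/87091200 = 1/87091200
⇒ 3j(1 8 7; 1 1 -2)² = 7/680, sgn -1
4πI² = N·(3j₀)²·(3jₘ)² = 21/85
I = -1·√(0.247059/4π) = -0.14021525

-0.140215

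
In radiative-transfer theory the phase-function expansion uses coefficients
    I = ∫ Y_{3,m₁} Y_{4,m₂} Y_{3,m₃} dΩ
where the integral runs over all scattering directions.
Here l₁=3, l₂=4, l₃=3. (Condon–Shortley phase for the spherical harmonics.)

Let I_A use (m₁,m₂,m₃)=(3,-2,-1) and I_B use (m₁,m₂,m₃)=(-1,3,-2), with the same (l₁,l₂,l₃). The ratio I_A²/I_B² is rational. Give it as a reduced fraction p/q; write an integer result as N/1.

Shared (l₁,l₂,l₃)=(3,4,3): N and (l;000)² cancel in I_A²/I_B².
A: Δ = 4!·2!·4!/11! = 1/34650; Racah Σ t=0..0: t=0:+1/192 = 1/192; ⇒ 3j(3 4 3; 3 -2 -1)² = 3/77, sgn +1
B: Δ = 4!·2!·4!/11! = 1/34650; Racah Σ t=3..4: t=3:−1/144 t=4:+1/288 = -1/288; ⇒ 3j(3 4 3; -1 3 -2)² = 1/99, sgn +1
I_A²/I_B² = (3/77)/(1/99) = 27/7

27/7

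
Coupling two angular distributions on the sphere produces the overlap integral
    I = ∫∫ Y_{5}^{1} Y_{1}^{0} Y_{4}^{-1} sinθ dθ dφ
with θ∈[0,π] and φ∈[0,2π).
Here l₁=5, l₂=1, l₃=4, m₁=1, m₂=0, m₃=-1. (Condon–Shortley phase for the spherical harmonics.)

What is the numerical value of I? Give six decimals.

-0.240571

m-sum 0 ✓  L=10 even ✓  4≤4≤6 ✓
Π(2lᵢ+1) = 11×3×9 = 297
triangle coeff Δ(5,1,4) = 1/495
Σ_t [1,1]: t=1:−1/576 = -1/576
(3j)²=5/99 [(5 1 4; 0 0 0)], sign=-1
Σ_t [1,1]: t=1:−1/720 = -1/720
(3j)²=8/165 [(5 1 4; 1 0 -1)], sign=+1
⇒ 4πI² = 8/11
I = (-1)√(8/11/(4π)) = -0.24057125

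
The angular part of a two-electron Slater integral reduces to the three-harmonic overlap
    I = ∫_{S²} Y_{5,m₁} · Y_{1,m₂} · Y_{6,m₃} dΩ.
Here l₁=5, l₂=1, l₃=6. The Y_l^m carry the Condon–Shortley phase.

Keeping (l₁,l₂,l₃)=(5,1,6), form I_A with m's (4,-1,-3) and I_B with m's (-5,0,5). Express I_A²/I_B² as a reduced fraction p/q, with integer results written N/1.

Same 5,1,6: normalisation and zero-m 3j drop out of the ratio.
A: Δ: 0! 10! 2! / 13! → 1/858; sum: t=0:+1/725760 = 1/725760; 3j²(5 1 6; 4 -1 -3) = Δ·Π!·Σ² = 1/286  (sign -1)
B: Δ: 0! 10! 2! / 13! → 1/858; sum: t=0:+1/3628800 = 1/3628800; 3j²(5 1 6; -5 0 5) = Δ·Π!·Σ² = 1/78  (sign -1)
I_A²/I_B² = (1/286)/(1/78) = 3/11

3/11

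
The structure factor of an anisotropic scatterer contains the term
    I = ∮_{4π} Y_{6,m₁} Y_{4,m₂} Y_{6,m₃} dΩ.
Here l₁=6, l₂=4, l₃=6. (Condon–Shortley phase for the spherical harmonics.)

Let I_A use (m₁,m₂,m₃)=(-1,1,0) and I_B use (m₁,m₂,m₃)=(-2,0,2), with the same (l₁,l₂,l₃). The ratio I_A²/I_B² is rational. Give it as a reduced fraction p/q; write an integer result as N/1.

l's match ⇒ only the (l;m) 3-j factors differ between A and B.
A: triangle coeff Δ(6,4,6) = 1/15315300; Σ_t [1,4]: t=1:−1/207360 t=2:+1/17280 t=3:−1/13824 t=4:+1/103680 = -1/103680; (3j)²=10/7293 [(6 4 6; -1 1 0)], sign=-1
B: triangle coeff Δ(6,4,6) = 1/15315300; Σ_t [0,4]: t=0:+1/23224320 t=1:−1/181440 t=2:+1/23040 t=3:−1/25920 t=4:+1/331776 = 11/4644864; (3j)²=11/55692 [(6 4 6; -2 0 2)], sign=+1
I_A²/I_B² = (10/7293)/(11/55692) = 840/121

840/121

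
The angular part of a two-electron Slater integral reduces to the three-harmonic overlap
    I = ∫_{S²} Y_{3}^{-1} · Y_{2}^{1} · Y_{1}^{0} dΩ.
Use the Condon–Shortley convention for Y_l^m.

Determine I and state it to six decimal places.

-0.233597

Rules hold: Σm=0, L=6 even, 1≤1≤5.
N = 7·5·3 = 105
Δ = 4!·2!·0!/7! = 1/105
Racah Σ t=2..2: t=2:+1/4 = 1/4
⇒ 3j(3 2 1; 0 0 0)² = 3/35, sgn -1
Racah Σ t=3..3: t=3:−1/6 = -1/6
⇒ 3j(3 2 1; -1 1 0)² = 8/105, sgn +1
4πI² = N·(3j₀)²·(3jₘ)² = 24/35
I = -1·√(0.685714/4π) = -0.23359668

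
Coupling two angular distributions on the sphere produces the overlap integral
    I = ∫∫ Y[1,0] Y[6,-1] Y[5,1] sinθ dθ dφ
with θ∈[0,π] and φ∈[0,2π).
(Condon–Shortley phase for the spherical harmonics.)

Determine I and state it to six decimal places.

-0.241725

Checks pass: Σm=0; 12 even; l₃=5∈[5,7].
(2·1+1)(2·6+1)(2·5+1) = 429
Δ: 2! 0! 10! / 13! → 1/858
sum: t=1:−1/14400 = -1/14400
3j²(1 6 5; 0 0 0) = Δ·Π!·Σ² = 6/143  (sign +1)
sum: t=1:−1/17280 = -1/17280
3j²(1 6 5; 0 -1 1) = Δ·Π!·Σ² = 35/858  (sign -1)
combine: 4πI² = 429·6/143·35/858 = 105/143
take √, sign -1: I = -0.24172507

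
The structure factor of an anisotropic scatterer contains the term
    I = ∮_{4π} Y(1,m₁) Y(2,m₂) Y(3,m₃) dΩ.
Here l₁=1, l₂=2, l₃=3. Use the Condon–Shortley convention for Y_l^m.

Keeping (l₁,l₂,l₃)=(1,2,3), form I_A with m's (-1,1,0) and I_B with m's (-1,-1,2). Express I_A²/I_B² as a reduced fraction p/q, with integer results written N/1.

l's match ⇒ only the (l;m) 3-j factors differ between A and B.
A: triangle coeff Δ(1,2,3) = 1/105; Σ_t [0,0]: t=0:+1/12 = 1/12; (3j)²=1/35 [(1 2 3; -1 1 0)], sign=-1
B: triangle coeff Δ(1,2,3) = 1/105; Σ_t [0,0]: t=0:+1/12 = 1/12; (3j)²=2/21 [(1 2 3; -1 -1 2)], sign=-1
I_A²/I_B² = (1/35)/(2/21) = 3/10

3/10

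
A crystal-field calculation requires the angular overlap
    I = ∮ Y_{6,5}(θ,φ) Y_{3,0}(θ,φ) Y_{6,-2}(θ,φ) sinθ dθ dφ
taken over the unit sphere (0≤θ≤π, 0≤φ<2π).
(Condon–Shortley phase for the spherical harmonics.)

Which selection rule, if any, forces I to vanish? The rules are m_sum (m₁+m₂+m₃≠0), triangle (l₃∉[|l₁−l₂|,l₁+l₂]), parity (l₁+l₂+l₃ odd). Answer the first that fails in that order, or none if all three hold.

azimuthal sum: 5 + 0 − 2 = 3  ✗
3 ≤ 6 ≤ 9 (triangle on l)
L = 6 + 3 + 6 = 15 (odd)

m_sum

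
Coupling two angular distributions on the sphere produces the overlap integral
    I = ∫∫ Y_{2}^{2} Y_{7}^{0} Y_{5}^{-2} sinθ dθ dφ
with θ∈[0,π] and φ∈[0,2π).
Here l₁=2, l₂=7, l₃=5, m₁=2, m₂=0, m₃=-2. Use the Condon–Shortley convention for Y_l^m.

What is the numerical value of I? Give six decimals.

0.067042

Checks pass: Σm=0; 14 even; l₃=5∈[5,9].
(2·2+1)(2·7+1)(2·5+1) = 825
Δ: 4! 0! 10! / 15! → 1/15015
sum: t=2:+1/57600 = 1/57600
3j²(2 7 5; 0 0 0) = Δ·Π!·Σ² = 21/715  (sign -1)
sum: t=0:+1/725760 = 1/725760
3j²(2 7 5; 2 0 -2) = Δ·Π!·Σ² = 1/429  (sign -1)
combine: 4πI² = 825·21/715·1/429 = 105/1859
take √, sign +1: I = 0.06704247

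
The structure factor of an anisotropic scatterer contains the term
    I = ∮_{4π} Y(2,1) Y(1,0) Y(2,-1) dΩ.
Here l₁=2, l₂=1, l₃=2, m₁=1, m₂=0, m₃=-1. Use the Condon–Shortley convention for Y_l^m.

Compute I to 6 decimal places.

l₁+l₂+l₃=5 is odd: 3j(l;000)=0 ⇒ I=0

0.000000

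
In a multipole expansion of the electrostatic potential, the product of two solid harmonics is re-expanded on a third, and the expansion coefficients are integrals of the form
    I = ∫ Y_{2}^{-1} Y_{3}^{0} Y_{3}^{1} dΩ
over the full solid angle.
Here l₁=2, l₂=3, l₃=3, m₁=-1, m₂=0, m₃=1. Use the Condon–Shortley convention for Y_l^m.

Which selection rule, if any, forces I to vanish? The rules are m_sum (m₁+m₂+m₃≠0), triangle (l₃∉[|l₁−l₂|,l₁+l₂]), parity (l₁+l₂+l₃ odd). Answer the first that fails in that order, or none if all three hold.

none

m₁+m₂+m₃ = -1 + 0 + 1 = 0  ✓
triangle: |2−3|=1 ≤ l₃=3 ≤ 2+3=5  ✓
parity: l₁+l₂+l₃ = 8 is even  ✓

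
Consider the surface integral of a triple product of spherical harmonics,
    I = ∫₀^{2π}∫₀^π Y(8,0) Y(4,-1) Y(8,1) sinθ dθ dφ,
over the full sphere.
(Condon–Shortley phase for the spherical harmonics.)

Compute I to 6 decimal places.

-0.032504

Rules hold: Σm=0, L=20 even, 4≤8≤12.
N = 17·9·17 = 2601
Δ = 4!·12!·4!/21! = 1/185175900
Racah Σ t=0..4: t=0:+1/557383680 t=1:−1/21772800 t=2:+1/8294400 t=3:−1/21772800 t=4:+1/557383680 = 1/30965760
⇒ 3j(8 4 8; 0 0 0)² = 36/4199, sgn +1
Racah Σ t=0..3: t=0:+1/139345920 t=1:−1/14515200 t=2:+1/12441600 t=3:−1/87091200 = 1/139345920
⇒ 3j(8 4 8; 0 -1 1)² = 5/8398, sgn -1
4πI² = N·(3j₀)²·(3jₘ)² = 810/61009
I = -1·√(0.0132767/4π) = -0.03250429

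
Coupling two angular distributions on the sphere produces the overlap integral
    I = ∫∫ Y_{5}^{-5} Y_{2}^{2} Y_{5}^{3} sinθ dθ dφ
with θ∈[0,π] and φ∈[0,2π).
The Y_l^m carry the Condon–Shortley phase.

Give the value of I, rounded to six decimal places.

0.088588

Checks pass: Σm=0; 12 even; l₃=5∈[3,7].
(2·5+1)(2·2+1)(2·5+1) = 605
Δ: 2! 8! 2! / 13! → 1/38610
sum: t=0:+1/2880 t=1:−1/576 t=2:+1/2880 = -1/960
3j²(5 2 5; 0 0 0) = Δ·Π!·Σ² = 10/429  (sign +1)
sum: t=2:+1/161280 = 1/161280
3j²(5 2 5; -5 2 3) = Δ·Π!·Σ² = 1/143  (sign +1)
combine: 4πI² = 605·10/429·1/143 = 50/507
take √, sign +1: I = 0.08858824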